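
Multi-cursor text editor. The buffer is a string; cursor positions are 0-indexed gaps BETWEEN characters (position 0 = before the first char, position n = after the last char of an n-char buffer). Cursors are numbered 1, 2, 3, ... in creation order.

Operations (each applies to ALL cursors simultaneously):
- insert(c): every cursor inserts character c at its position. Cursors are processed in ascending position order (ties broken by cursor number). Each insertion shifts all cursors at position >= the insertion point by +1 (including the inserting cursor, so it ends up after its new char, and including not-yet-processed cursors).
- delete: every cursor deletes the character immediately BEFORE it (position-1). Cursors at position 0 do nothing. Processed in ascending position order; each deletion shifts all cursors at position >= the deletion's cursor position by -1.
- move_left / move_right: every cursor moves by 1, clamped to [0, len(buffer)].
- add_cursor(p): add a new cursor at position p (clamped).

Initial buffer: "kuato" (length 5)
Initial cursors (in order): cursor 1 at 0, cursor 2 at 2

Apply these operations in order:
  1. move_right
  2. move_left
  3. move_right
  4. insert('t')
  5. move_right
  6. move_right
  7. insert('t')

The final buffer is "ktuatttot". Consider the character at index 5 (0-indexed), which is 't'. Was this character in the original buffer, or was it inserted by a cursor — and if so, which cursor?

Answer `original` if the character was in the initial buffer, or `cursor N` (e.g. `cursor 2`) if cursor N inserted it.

After op 1 (move_right): buffer="kuato" (len 5), cursors c1@1 c2@3, authorship .....
After op 2 (move_left): buffer="kuato" (len 5), cursors c1@0 c2@2, authorship .....
After op 3 (move_right): buffer="kuato" (len 5), cursors c1@1 c2@3, authorship .....
After op 4 (insert('t')): buffer="ktuatto" (len 7), cursors c1@2 c2@5, authorship .1..2..
After op 5 (move_right): buffer="ktuatto" (len 7), cursors c1@3 c2@6, authorship .1..2..
After op 6 (move_right): buffer="ktuatto" (len 7), cursors c1@4 c2@7, authorship .1..2..
After op 7 (insert('t')): buffer="ktuatttot" (len 9), cursors c1@5 c2@9, authorship .1..12..2
Authorship (.=original, N=cursor N): . 1 . . 1 2 . . 2
Index 5: author = 2

Answer: cursor 2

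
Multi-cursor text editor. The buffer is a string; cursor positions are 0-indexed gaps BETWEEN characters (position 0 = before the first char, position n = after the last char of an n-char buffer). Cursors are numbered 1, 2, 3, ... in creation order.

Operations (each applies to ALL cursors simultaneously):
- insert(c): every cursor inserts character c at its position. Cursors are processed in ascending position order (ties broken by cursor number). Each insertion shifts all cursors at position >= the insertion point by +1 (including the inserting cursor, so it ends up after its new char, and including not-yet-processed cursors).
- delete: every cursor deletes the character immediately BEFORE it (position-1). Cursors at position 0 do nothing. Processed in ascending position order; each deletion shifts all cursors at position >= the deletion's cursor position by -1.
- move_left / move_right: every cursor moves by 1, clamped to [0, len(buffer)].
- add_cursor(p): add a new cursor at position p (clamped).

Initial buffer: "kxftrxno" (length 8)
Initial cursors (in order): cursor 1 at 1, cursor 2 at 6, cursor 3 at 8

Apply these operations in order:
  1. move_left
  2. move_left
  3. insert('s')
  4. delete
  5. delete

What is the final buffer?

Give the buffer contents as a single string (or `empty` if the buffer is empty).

After op 1 (move_left): buffer="kxftrxno" (len 8), cursors c1@0 c2@5 c3@7, authorship ........
After op 2 (move_left): buffer="kxftrxno" (len 8), cursors c1@0 c2@4 c3@6, authorship ........
After op 3 (insert('s')): buffer="skxftsrxsno" (len 11), cursors c1@1 c2@6 c3@9, authorship 1....2..3..
After op 4 (delete): buffer="kxftrxno" (len 8), cursors c1@0 c2@4 c3@6, authorship ........
After op 5 (delete): buffer="kxfrno" (len 6), cursors c1@0 c2@3 c3@4, authorship ......

Answer: kxfrno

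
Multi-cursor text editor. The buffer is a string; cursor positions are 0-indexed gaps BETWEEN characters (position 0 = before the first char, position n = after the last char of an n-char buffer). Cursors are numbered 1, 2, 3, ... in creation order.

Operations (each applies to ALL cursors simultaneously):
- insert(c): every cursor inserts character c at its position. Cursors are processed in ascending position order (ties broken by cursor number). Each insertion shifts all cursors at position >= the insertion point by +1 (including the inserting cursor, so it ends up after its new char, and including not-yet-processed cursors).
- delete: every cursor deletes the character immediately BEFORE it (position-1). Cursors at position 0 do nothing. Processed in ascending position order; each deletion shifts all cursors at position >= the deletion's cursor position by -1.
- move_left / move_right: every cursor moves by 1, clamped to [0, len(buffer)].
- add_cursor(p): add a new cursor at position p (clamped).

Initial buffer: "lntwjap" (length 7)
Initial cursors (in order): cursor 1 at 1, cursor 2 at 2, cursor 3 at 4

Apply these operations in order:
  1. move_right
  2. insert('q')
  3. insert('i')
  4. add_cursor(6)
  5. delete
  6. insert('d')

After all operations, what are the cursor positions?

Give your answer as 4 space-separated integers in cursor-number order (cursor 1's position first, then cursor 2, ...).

After op 1 (move_right): buffer="lntwjap" (len 7), cursors c1@2 c2@3 c3@5, authorship .......
After op 2 (insert('q')): buffer="lnqtqwjqap" (len 10), cursors c1@3 c2@5 c3@8, authorship ..1.2..3..
After op 3 (insert('i')): buffer="lnqitqiwjqiap" (len 13), cursors c1@4 c2@7 c3@11, authorship ..11.22..33..
After op 4 (add_cursor(6)): buffer="lnqitqiwjqiap" (len 13), cursors c1@4 c4@6 c2@7 c3@11, authorship ..11.22..33..
After op 5 (delete): buffer="lnqtwjqap" (len 9), cursors c1@3 c2@4 c4@4 c3@7, authorship ..1...3..
After op 6 (insert('d')): buffer="lnqdtddwjqdap" (len 13), cursors c1@4 c2@7 c4@7 c3@11, authorship ..11.24..33..

Answer: 4 7 11 7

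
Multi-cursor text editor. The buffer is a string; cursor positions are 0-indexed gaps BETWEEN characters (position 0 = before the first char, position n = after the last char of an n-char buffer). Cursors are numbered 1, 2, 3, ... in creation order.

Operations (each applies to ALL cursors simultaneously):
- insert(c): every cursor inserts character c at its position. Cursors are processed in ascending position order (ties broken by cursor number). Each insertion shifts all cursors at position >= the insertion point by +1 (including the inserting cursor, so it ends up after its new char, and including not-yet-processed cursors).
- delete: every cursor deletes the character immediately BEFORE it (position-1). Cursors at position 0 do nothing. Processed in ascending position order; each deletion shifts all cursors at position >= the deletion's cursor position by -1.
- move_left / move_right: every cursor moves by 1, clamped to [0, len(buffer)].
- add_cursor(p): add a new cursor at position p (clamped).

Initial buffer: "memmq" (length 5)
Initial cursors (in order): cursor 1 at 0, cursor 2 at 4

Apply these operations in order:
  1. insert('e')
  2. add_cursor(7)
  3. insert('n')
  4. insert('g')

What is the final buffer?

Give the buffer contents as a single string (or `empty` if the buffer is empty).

Answer: engmemmengqng

Derivation:
After op 1 (insert('e')): buffer="ememmeq" (len 7), cursors c1@1 c2@6, authorship 1....2.
After op 2 (add_cursor(7)): buffer="ememmeq" (len 7), cursors c1@1 c2@6 c3@7, authorship 1....2.
After op 3 (insert('n')): buffer="enmemmenqn" (len 10), cursors c1@2 c2@8 c3@10, authorship 11....22.3
After op 4 (insert('g')): buffer="engmemmengqng" (len 13), cursors c1@3 c2@10 c3@13, authorship 111....222.33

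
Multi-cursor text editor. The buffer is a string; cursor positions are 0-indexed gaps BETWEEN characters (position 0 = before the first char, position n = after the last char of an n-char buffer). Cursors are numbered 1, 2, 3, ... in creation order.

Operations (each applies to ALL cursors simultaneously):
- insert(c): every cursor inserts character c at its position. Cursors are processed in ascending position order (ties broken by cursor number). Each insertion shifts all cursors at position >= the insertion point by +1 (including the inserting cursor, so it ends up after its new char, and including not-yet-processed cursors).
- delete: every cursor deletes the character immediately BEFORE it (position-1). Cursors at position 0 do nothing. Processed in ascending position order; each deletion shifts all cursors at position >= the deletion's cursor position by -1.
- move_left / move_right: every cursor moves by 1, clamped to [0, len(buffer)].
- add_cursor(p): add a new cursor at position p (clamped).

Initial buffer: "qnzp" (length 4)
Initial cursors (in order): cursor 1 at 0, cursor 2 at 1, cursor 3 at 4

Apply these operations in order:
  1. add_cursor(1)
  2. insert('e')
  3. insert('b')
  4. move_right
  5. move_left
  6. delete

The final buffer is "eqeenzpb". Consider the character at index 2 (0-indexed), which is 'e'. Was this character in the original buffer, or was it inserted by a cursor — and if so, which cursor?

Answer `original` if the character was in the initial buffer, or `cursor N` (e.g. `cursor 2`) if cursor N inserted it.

Answer: cursor 2

Derivation:
After op 1 (add_cursor(1)): buffer="qnzp" (len 4), cursors c1@0 c2@1 c4@1 c3@4, authorship ....
After op 2 (insert('e')): buffer="eqeenzpe" (len 8), cursors c1@1 c2@4 c4@4 c3@8, authorship 1.24...3
After op 3 (insert('b')): buffer="ebqeebbnzpeb" (len 12), cursors c1@2 c2@7 c4@7 c3@12, authorship 11.2424...33
After op 4 (move_right): buffer="ebqeebbnzpeb" (len 12), cursors c1@3 c2@8 c4@8 c3@12, authorship 11.2424...33
After op 5 (move_left): buffer="ebqeebbnzpeb" (len 12), cursors c1@2 c2@7 c4@7 c3@11, authorship 11.2424...33
After op 6 (delete): buffer="eqeenzpb" (len 8), cursors c1@1 c2@4 c4@4 c3@7, authorship 1.24...3
Authorship (.=original, N=cursor N): 1 . 2 4 . . . 3
Index 2: author = 2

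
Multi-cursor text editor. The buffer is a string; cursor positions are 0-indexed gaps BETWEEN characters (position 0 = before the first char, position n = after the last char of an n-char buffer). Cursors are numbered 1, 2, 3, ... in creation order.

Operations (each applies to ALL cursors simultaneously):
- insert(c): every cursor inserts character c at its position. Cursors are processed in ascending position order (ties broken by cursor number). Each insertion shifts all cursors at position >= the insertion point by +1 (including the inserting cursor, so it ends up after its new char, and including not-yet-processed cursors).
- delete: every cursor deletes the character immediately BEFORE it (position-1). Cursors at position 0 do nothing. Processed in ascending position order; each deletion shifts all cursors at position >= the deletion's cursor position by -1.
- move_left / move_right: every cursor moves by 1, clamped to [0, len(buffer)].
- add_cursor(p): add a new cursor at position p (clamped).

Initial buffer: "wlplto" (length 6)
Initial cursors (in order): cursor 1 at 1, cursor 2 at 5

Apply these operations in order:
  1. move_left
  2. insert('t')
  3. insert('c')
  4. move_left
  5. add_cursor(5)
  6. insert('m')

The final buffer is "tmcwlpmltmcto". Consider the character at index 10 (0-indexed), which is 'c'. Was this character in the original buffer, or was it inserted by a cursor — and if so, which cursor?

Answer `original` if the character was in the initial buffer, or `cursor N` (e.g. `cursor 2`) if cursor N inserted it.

After op 1 (move_left): buffer="wlplto" (len 6), cursors c1@0 c2@4, authorship ......
After op 2 (insert('t')): buffer="twlpltto" (len 8), cursors c1@1 c2@6, authorship 1....2..
After op 3 (insert('c')): buffer="tcwlpltcto" (len 10), cursors c1@2 c2@8, authorship 11....22..
After op 4 (move_left): buffer="tcwlpltcto" (len 10), cursors c1@1 c2@7, authorship 11....22..
After op 5 (add_cursor(5)): buffer="tcwlpltcto" (len 10), cursors c1@1 c3@5 c2@7, authorship 11....22..
After op 6 (insert('m')): buffer="tmcwlpmltmcto" (len 13), cursors c1@2 c3@7 c2@10, authorship 111...3.222..
Authorship (.=original, N=cursor N): 1 1 1 . . . 3 . 2 2 2 . .
Index 10: author = 2

Answer: cursor 2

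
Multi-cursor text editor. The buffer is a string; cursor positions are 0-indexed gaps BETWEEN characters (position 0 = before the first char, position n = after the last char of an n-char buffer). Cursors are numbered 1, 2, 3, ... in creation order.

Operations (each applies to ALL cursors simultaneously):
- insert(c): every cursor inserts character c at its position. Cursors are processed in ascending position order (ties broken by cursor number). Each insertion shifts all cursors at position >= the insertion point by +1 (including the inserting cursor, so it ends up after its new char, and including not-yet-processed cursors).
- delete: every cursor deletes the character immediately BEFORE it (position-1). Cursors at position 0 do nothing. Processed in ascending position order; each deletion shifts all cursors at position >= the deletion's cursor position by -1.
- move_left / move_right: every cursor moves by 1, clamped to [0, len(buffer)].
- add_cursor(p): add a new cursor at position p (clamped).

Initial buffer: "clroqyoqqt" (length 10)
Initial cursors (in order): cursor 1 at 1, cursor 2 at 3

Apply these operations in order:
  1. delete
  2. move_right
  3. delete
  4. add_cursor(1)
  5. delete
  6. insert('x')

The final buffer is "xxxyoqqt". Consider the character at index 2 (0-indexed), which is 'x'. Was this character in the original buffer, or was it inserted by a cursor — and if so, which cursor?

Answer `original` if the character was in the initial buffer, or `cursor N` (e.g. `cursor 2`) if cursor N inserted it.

After op 1 (delete): buffer="loqyoqqt" (len 8), cursors c1@0 c2@1, authorship ........
After op 2 (move_right): buffer="loqyoqqt" (len 8), cursors c1@1 c2@2, authorship ........
After op 3 (delete): buffer="qyoqqt" (len 6), cursors c1@0 c2@0, authorship ......
After op 4 (add_cursor(1)): buffer="qyoqqt" (len 6), cursors c1@0 c2@0 c3@1, authorship ......
After op 5 (delete): buffer="yoqqt" (len 5), cursors c1@0 c2@0 c3@0, authorship .....
After op 6 (insert('x')): buffer="xxxyoqqt" (len 8), cursors c1@3 c2@3 c3@3, authorship 123.....
Authorship (.=original, N=cursor N): 1 2 3 . . . . .
Index 2: author = 3

Answer: cursor 3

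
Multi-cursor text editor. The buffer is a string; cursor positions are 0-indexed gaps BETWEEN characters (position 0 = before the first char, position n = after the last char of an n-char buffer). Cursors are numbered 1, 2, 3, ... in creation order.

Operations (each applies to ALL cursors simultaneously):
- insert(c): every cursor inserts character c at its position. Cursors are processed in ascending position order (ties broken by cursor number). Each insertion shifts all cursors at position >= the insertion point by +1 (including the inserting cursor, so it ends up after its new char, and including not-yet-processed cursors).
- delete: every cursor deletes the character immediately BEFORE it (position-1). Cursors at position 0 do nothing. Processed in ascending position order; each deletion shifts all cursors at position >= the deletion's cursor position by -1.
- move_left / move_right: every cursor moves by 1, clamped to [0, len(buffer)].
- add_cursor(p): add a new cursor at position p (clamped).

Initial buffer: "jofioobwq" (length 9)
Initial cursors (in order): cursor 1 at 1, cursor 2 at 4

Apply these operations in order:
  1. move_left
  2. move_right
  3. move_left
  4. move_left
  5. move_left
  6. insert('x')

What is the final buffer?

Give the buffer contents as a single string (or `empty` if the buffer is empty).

Answer: xjxofioobwq

Derivation:
After op 1 (move_left): buffer="jofioobwq" (len 9), cursors c1@0 c2@3, authorship .........
After op 2 (move_right): buffer="jofioobwq" (len 9), cursors c1@1 c2@4, authorship .........
After op 3 (move_left): buffer="jofioobwq" (len 9), cursors c1@0 c2@3, authorship .........
After op 4 (move_left): buffer="jofioobwq" (len 9), cursors c1@0 c2@2, authorship .........
After op 5 (move_left): buffer="jofioobwq" (len 9), cursors c1@0 c2@1, authorship .........
After op 6 (insert('x')): buffer="xjxofioobwq" (len 11), cursors c1@1 c2@3, authorship 1.2........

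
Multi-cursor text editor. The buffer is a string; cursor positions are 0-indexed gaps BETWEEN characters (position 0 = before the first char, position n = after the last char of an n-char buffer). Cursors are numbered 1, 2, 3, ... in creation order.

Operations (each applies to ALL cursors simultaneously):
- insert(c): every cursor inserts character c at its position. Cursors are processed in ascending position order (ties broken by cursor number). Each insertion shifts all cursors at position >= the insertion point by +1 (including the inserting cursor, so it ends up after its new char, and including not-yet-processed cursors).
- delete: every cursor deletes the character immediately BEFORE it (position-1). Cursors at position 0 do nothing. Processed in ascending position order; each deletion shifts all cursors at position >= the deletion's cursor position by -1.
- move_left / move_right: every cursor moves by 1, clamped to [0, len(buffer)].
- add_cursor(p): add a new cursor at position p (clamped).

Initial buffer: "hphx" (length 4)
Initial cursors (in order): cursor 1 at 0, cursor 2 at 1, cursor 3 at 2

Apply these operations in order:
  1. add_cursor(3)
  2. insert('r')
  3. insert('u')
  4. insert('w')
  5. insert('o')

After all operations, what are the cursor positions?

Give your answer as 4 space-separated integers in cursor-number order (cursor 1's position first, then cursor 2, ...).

Answer: 4 9 14 19

Derivation:
After op 1 (add_cursor(3)): buffer="hphx" (len 4), cursors c1@0 c2@1 c3@2 c4@3, authorship ....
After op 2 (insert('r')): buffer="rhrprhrx" (len 8), cursors c1@1 c2@3 c3@5 c4@7, authorship 1.2.3.4.
After op 3 (insert('u')): buffer="ruhrupruhrux" (len 12), cursors c1@2 c2@5 c3@8 c4@11, authorship 11.22.33.44.
After op 4 (insert('w')): buffer="ruwhruwpruwhruwx" (len 16), cursors c1@3 c2@7 c3@11 c4@15, authorship 111.222.333.444.
After op 5 (insert('o')): buffer="ruwohruwopruwohruwox" (len 20), cursors c1@4 c2@9 c3@14 c4@19, authorship 1111.2222.3333.4444.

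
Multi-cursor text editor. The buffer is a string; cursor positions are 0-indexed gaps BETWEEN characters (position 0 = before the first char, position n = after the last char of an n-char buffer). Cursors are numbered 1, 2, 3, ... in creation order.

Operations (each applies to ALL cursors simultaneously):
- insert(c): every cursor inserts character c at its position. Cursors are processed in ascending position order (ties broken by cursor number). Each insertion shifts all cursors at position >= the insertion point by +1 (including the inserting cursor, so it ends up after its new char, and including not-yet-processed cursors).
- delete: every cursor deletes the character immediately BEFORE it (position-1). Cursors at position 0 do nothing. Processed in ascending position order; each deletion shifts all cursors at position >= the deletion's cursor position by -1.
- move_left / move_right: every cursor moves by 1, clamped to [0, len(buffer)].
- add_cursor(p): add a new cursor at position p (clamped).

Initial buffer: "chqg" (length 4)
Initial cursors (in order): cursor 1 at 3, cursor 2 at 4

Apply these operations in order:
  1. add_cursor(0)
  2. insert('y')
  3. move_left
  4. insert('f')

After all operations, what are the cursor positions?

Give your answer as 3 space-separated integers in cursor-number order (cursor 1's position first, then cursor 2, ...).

Answer: 6 9 1

Derivation:
After op 1 (add_cursor(0)): buffer="chqg" (len 4), cursors c3@0 c1@3 c2@4, authorship ....
After op 2 (insert('y')): buffer="ychqygy" (len 7), cursors c3@1 c1@5 c2@7, authorship 3...1.2
After op 3 (move_left): buffer="ychqygy" (len 7), cursors c3@0 c1@4 c2@6, authorship 3...1.2
After op 4 (insert('f')): buffer="fychqfygfy" (len 10), cursors c3@1 c1@6 c2@9, authorship 33...11.22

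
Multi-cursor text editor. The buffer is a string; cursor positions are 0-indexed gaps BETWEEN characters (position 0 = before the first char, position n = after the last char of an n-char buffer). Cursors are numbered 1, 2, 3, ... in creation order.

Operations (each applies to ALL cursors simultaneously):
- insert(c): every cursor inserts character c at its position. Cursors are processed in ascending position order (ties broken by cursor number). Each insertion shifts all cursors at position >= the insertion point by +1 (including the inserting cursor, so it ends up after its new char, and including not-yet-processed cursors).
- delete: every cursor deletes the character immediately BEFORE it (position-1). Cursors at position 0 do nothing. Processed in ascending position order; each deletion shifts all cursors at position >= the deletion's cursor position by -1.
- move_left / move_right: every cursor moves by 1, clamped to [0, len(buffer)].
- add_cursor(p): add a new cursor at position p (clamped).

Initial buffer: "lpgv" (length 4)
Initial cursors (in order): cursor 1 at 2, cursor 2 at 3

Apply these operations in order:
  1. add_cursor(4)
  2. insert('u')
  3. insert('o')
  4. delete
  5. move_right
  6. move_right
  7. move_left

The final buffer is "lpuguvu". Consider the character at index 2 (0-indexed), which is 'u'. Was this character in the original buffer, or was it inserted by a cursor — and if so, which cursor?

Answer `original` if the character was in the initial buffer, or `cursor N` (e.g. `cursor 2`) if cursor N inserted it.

Answer: cursor 1

Derivation:
After op 1 (add_cursor(4)): buffer="lpgv" (len 4), cursors c1@2 c2@3 c3@4, authorship ....
After op 2 (insert('u')): buffer="lpuguvu" (len 7), cursors c1@3 c2@5 c3@7, authorship ..1.2.3
After op 3 (insert('o')): buffer="lpuoguovuo" (len 10), cursors c1@4 c2@7 c3@10, authorship ..11.22.33
After op 4 (delete): buffer="lpuguvu" (len 7), cursors c1@3 c2@5 c3@7, authorship ..1.2.3
After op 5 (move_right): buffer="lpuguvu" (len 7), cursors c1@4 c2@6 c3@7, authorship ..1.2.3
After op 6 (move_right): buffer="lpuguvu" (len 7), cursors c1@5 c2@7 c3@7, authorship ..1.2.3
After op 7 (move_left): buffer="lpuguvu" (len 7), cursors c1@4 c2@6 c3@6, authorship ..1.2.3
Authorship (.=original, N=cursor N): . . 1 . 2 . 3
Index 2: author = 1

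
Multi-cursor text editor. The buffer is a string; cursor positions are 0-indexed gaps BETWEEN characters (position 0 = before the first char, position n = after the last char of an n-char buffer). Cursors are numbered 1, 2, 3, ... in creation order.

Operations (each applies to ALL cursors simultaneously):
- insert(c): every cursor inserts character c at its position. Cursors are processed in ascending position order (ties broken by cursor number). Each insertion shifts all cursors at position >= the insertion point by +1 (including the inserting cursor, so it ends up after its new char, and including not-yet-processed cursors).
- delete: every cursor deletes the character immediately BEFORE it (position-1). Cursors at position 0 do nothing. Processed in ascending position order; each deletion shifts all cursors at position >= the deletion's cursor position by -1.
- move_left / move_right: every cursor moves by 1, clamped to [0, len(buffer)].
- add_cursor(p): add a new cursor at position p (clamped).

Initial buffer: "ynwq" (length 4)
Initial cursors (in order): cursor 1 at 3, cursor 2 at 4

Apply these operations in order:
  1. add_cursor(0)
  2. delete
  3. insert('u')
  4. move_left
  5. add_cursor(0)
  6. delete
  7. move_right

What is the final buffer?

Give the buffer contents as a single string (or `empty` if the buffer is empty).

After op 1 (add_cursor(0)): buffer="ynwq" (len 4), cursors c3@0 c1@3 c2@4, authorship ....
After op 2 (delete): buffer="yn" (len 2), cursors c3@0 c1@2 c2@2, authorship ..
After op 3 (insert('u')): buffer="uynuu" (len 5), cursors c3@1 c1@5 c2@5, authorship 3..12
After op 4 (move_left): buffer="uynuu" (len 5), cursors c3@0 c1@4 c2@4, authorship 3..12
After op 5 (add_cursor(0)): buffer="uynuu" (len 5), cursors c3@0 c4@0 c1@4 c2@4, authorship 3..12
After op 6 (delete): buffer="uyu" (len 3), cursors c3@0 c4@0 c1@2 c2@2, authorship 3.2
After op 7 (move_right): buffer="uyu" (len 3), cursors c3@1 c4@1 c1@3 c2@3, authorship 3.2

Answer: uyu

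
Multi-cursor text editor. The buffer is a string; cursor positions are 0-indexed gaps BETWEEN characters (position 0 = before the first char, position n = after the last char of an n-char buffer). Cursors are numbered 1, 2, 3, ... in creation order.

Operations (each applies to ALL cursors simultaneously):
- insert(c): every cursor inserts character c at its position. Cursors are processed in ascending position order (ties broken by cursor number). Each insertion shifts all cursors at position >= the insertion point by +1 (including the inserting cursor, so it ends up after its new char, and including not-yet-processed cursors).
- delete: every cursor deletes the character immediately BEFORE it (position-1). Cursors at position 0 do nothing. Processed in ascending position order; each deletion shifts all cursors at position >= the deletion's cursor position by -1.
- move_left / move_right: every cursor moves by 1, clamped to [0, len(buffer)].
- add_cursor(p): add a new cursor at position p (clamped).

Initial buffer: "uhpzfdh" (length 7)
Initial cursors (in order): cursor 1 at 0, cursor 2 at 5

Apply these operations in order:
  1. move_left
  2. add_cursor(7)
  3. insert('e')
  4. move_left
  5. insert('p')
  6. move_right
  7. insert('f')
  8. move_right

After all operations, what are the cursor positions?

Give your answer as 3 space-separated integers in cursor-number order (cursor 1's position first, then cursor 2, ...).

Answer: 4 11 16

Derivation:
After op 1 (move_left): buffer="uhpzfdh" (len 7), cursors c1@0 c2@4, authorship .......
After op 2 (add_cursor(7)): buffer="uhpzfdh" (len 7), cursors c1@0 c2@4 c3@7, authorship .......
After op 3 (insert('e')): buffer="euhpzefdhe" (len 10), cursors c1@1 c2@6 c3@10, authorship 1....2...3
After op 4 (move_left): buffer="euhpzefdhe" (len 10), cursors c1@0 c2@5 c3@9, authorship 1....2...3
After op 5 (insert('p')): buffer="peuhpzpefdhpe" (len 13), cursors c1@1 c2@7 c3@12, authorship 11....22...33
After op 6 (move_right): buffer="peuhpzpefdhpe" (len 13), cursors c1@2 c2@8 c3@13, authorship 11....22...33
After op 7 (insert('f')): buffer="pefuhpzpeffdhpef" (len 16), cursors c1@3 c2@10 c3@16, authorship 111....222...333
After op 8 (move_right): buffer="pefuhpzpeffdhpef" (len 16), cursors c1@4 c2@11 c3@16, authorship 111....222...333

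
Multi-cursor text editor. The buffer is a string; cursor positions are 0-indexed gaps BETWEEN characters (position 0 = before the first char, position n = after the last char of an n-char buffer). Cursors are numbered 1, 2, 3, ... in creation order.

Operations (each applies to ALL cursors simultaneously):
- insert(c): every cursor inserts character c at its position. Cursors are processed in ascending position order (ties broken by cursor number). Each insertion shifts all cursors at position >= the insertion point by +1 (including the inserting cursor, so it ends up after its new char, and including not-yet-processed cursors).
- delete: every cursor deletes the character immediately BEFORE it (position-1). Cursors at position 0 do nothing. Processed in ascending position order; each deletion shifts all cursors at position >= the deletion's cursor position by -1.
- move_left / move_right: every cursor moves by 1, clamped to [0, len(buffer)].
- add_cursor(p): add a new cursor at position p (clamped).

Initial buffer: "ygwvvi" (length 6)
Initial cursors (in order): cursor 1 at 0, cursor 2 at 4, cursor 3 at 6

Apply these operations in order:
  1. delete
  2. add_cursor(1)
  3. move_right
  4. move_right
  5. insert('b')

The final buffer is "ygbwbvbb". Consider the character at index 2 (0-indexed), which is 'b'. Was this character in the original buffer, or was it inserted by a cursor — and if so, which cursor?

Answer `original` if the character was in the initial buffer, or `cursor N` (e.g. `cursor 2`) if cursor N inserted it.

Answer: cursor 1

Derivation:
After op 1 (delete): buffer="ygwv" (len 4), cursors c1@0 c2@3 c3@4, authorship ....
After op 2 (add_cursor(1)): buffer="ygwv" (len 4), cursors c1@0 c4@1 c2@3 c3@4, authorship ....
After op 3 (move_right): buffer="ygwv" (len 4), cursors c1@1 c4@2 c2@4 c3@4, authorship ....
After op 4 (move_right): buffer="ygwv" (len 4), cursors c1@2 c4@3 c2@4 c3@4, authorship ....
After op 5 (insert('b')): buffer="ygbwbvbb" (len 8), cursors c1@3 c4@5 c2@8 c3@8, authorship ..1.4.23
Authorship (.=original, N=cursor N): . . 1 . 4 . 2 3
Index 2: author = 1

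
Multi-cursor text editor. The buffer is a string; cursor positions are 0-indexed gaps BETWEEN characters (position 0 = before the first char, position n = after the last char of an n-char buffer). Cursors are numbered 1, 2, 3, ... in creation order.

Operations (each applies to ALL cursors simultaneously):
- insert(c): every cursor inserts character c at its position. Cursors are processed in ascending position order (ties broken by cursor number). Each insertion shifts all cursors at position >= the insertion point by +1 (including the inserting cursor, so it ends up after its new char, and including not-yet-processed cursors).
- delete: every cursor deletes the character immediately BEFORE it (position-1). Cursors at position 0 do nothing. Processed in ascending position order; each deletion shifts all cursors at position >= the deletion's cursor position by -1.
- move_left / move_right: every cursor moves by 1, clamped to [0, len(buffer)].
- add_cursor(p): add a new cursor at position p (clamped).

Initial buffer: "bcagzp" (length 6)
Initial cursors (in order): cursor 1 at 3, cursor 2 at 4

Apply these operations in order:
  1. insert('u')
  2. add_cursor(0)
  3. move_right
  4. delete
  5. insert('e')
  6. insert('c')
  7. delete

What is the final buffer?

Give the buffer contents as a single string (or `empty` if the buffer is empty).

After op 1 (insert('u')): buffer="bcauguzp" (len 8), cursors c1@4 c2@6, authorship ...1.2..
After op 2 (add_cursor(0)): buffer="bcauguzp" (len 8), cursors c3@0 c1@4 c2@6, authorship ...1.2..
After op 3 (move_right): buffer="bcauguzp" (len 8), cursors c3@1 c1@5 c2@7, authorship ...1.2..
After op 4 (delete): buffer="cauup" (len 5), cursors c3@0 c1@3 c2@4, authorship ..12.
After op 5 (insert('e')): buffer="ecaueuep" (len 8), cursors c3@1 c1@5 c2@7, authorship 3..1122.
After op 6 (insert('c')): buffer="eccauecuecp" (len 11), cursors c3@2 c1@7 c2@10, authorship 33..111222.
After op 7 (delete): buffer="ecaueuep" (len 8), cursors c3@1 c1@5 c2@7, authorship 3..1122.

Answer: ecaueuep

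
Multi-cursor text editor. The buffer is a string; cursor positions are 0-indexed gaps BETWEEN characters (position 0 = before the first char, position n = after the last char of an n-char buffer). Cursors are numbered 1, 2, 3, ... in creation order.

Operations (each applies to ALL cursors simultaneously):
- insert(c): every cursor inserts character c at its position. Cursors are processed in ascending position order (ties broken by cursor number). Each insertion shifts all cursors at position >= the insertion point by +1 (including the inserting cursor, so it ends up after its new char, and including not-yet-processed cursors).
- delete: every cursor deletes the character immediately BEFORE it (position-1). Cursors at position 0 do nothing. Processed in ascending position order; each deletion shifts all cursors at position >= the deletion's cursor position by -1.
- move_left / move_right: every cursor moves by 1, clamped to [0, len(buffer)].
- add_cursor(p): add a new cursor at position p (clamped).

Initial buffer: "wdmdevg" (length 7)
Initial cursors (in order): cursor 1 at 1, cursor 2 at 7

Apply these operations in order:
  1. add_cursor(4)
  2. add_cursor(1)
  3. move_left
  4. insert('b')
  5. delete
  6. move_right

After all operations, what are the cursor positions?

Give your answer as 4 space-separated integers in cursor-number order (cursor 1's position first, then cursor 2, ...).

After op 1 (add_cursor(4)): buffer="wdmdevg" (len 7), cursors c1@1 c3@4 c2@7, authorship .......
After op 2 (add_cursor(1)): buffer="wdmdevg" (len 7), cursors c1@1 c4@1 c3@4 c2@7, authorship .......
After op 3 (move_left): buffer="wdmdevg" (len 7), cursors c1@0 c4@0 c3@3 c2@6, authorship .......
After op 4 (insert('b')): buffer="bbwdmbdevbg" (len 11), cursors c1@2 c4@2 c3@6 c2@10, authorship 14...3...2.
After op 5 (delete): buffer="wdmdevg" (len 7), cursors c1@0 c4@0 c3@3 c2@6, authorship .......
After op 6 (move_right): buffer="wdmdevg" (len 7), cursors c1@1 c4@1 c3@4 c2@7, authorship .......

Answer: 1 7 4 1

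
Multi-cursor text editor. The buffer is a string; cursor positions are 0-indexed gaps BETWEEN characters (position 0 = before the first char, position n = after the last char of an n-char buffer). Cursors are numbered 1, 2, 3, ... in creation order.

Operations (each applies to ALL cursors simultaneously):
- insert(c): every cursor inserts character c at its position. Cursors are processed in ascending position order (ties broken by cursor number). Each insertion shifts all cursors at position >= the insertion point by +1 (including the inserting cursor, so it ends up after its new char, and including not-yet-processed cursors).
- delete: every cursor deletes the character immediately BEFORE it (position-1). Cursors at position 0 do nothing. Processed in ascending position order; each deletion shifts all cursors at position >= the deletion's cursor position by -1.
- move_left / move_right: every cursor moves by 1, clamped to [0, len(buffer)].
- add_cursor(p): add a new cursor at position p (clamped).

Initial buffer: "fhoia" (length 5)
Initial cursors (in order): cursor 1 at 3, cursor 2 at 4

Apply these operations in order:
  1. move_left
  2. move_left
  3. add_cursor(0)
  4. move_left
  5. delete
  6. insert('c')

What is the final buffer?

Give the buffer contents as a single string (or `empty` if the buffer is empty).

Answer: ccchoia

Derivation:
After op 1 (move_left): buffer="fhoia" (len 5), cursors c1@2 c2@3, authorship .....
After op 2 (move_left): buffer="fhoia" (len 5), cursors c1@1 c2@2, authorship .....
After op 3 (add_cursor(0)): buffer="fhoia" (len 5), cursors c3@0 c1@1 c2@2, authorship .....
After op 4 (move_left): buffer="fhoia" (len 5), cursors c1@0 c3@0 c2@1, authorship .....
After op 5 (delete): buffer="hoia" (len 4), cursors c1@0 c2@0 c3@0, authorship ....
After op 6 (insert('c')): buffer="ccchoia" (len 7), cursors c1@3 c2@3 c3@3, authorship 123....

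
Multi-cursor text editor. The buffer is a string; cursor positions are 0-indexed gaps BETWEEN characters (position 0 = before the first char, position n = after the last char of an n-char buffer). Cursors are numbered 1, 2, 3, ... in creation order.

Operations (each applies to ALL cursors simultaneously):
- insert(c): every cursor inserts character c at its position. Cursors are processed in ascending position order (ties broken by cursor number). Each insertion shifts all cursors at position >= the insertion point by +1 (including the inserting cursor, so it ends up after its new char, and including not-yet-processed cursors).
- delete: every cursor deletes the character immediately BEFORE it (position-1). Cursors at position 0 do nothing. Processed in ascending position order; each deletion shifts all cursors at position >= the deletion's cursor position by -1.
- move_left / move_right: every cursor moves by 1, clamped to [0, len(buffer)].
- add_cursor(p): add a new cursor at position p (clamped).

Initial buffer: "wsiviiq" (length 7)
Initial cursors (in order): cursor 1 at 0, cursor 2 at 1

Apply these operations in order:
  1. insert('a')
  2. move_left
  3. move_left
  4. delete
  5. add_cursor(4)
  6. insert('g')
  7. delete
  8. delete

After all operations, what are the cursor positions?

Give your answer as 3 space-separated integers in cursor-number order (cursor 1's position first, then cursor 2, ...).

After op 1 (insert('a')): buffer="awasiviiq" (len 9), cursors c1@1 c2@3, authorship 1.2......
After op 2 (move_left): buffer="awasiviiq" (len 9), cursors c1@0 c2@2, authorship 1.2......
After op 3 (move_left): buffer="awasiviiq" (len 9), cursors c1@0 c2@1, authorship 1.2......
After op 4 (delete): buffer="wasiviiq" (len 8), cursors c1@0 c2@0, authorship .2......
After op 5 (add_cursor(4)): buffer="wasiviiq" (len 8), cursors c1@0 c2@0 c3@4, authorship .2......
After op 6 (insert('g')): buffer="ggwasigviiq" (len 11), cursors c1@2 c2@2 c3@7, authorship 12.2..3....
After op 7 (delete): buffer="wasiviiq" (len 8), cursors c1@0 c2@0 c3@4, authorship .2......
After op 8 (delete): buffer="wasviiq" (len 7), cursors c1@0 c2@0 c3@3, authorship .2.....

Answer: 0 0 3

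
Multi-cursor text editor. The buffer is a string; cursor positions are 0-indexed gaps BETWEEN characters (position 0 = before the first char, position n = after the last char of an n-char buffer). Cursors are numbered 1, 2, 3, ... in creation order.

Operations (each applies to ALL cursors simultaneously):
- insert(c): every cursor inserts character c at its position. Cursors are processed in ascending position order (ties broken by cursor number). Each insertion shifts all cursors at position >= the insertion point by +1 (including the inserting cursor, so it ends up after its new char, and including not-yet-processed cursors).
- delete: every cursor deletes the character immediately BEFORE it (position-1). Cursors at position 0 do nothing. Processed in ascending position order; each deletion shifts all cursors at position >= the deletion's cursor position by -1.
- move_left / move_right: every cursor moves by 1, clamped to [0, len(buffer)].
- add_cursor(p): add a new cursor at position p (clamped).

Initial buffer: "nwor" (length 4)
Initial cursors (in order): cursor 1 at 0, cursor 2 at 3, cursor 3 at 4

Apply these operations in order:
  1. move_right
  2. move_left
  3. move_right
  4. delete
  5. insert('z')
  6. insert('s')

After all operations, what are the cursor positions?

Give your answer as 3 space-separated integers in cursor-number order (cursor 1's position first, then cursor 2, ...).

Answer: 2 7 7

Derivation:
After op 1 (move_right): buffer="nwor" (len 4), cursors c1@1 c2@4 c3@4, authorship ....
After op 2 (move_left): buffer="nwor" (len 4), cursors c1@0 c2@3 c3@3, authorship ....
After op 3 (move_right): buffer="nwor" (len 4), cursors c1@1 c2@4 c3@4, authorship ....
After op 4 (delete): buffer="w" (len 1), cursors c1@0 c2@1 c3@1, authorship .
After op 5 (insert('z')): buffer="zwzz" (len 4), cursors c1@1 c2@4 c3@4, authorship 1.23
After op 6 (insert('s')): buffer="zswzzss" (len 7), cursors c1@2 c2@7 c3@7, authorship 11.2323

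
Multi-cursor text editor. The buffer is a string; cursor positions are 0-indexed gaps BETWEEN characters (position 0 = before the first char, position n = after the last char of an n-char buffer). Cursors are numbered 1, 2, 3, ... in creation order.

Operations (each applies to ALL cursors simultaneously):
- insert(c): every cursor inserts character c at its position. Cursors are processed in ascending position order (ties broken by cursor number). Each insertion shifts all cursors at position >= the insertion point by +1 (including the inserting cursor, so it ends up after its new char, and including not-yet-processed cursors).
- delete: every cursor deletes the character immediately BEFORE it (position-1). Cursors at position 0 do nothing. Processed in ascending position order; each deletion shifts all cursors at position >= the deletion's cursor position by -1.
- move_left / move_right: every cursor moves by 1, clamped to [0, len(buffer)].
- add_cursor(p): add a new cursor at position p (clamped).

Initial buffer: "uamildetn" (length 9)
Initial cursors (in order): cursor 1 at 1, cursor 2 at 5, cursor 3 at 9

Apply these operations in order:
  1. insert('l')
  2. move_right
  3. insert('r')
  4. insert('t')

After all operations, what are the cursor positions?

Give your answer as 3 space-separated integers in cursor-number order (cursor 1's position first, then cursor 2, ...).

Answer: 5 12 18

Derivation:
After op 1 (insert('l')): buffer="ulamilldetnl" (len 12), cursors c1@2 c2@7 c3@12, authorship .1....2....3
After op 2 (move_right): buffer="ulamilldetnl" (len 12), cursors c1@3 c2@8 c3@12, authorship .1....2....3
After op 3 (insert('r')): buffer="ularmilldretnlr" (len 15), cursors c1@4 c2@10 c3@15, authorship .1.1...2.2...33
After op 4 (insert('t')): buffer="ulartmilldrtetnlrt" (len 18), cursors c1@5 c2@12 c3@18, authorship .1.11...2.22...333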